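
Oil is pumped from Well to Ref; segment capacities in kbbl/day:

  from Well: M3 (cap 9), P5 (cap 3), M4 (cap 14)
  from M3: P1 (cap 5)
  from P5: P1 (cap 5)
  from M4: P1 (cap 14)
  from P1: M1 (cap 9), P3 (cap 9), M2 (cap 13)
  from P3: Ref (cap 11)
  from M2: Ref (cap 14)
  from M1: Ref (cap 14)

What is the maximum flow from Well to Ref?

22

Augment Well→M3→P1→P3→Ref: bottleneck 5, flow now 5.
Augment Well→P5→P1→P3→Ref: bottleneck 3, flow now 8.
Augment Well→M4→P1→P3→Ref: bottleneck 1, flow now 9.
Augment Well→M4→P1→M2→Ref: bottleneck 13, flow now 22.
No augmenting path remains; maximum flow = 22.
In the residual graph, reachable from Well: {Well, M3}.
Min-cut edges: Well→P5 (3), Well→M4 (14), M3→P1 (5); capacity 3 + 14 + 5 = 22.
This cut is saturated, so no flow can exceed 22.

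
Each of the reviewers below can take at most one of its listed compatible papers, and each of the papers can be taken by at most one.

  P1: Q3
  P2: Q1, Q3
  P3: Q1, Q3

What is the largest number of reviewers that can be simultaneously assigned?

2

Unit-capacity flow: source→left, listed edges, right→sink; max matching = max flow.
Augmenting path P1→Q3 (+1); matched 1.
Augmenting path P2→Q1 (+1); matched 2.
No augmenting path remains; maximum matching = 2.
König certificate: {Q1, Q3} is a vertex cover of size 2 (every listed pair touches it), so no matching can be larger.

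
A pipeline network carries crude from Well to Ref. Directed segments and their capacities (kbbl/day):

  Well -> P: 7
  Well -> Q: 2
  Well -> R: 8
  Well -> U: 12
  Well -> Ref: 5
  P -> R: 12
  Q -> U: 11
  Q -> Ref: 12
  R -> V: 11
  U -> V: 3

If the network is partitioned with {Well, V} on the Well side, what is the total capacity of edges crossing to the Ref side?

34

Edges leaving {Well, V}: Well→P (7), Well→Q (2), Well→R (8), Well→U (12), Well→Ref (5).
Cut capacity = 7 + 2 + 8 + 12 + 5 = 34.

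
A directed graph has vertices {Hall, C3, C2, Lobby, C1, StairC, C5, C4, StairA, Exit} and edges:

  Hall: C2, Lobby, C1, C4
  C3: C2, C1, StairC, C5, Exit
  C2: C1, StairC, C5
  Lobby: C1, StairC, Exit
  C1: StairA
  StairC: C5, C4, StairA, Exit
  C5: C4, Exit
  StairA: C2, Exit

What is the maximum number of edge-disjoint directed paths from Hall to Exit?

3

Assign every edge capacity 1; by Menger, the answer equals the max flow.
Path Hall→Lobby→Exit (+1); total 1.
Path Hall→C2→StairC→Exit (+1); total 2.
Path Hall→C1→StairA→Exit (+1); total 3.
No residual Hall→Exit path; max flow = 3.
Certifying cut of size 3: {Hall→C1, Hall→C2, Hall→Lobby}.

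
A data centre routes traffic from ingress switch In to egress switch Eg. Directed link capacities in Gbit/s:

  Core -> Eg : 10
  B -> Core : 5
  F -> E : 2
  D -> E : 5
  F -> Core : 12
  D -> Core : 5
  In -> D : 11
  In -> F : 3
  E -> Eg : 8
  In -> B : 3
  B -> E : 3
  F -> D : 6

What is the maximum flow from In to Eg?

Augment In→F→Core→Eg: bottleneck 3, flow now 3.
Augment In→B→Core→Eg: bottleneck 3, flow now 6.
Augment In→D→Core→Eg: bottleneck 4, flow now 10.
Augment In→D→E→Eg: bottleneck 5, flow now 15.
Augment In→D→Core→F→E→Eg: bottleneck 1, flow now 16. (uses reverse residual edge)
No augmenting path remains; maximum flow = 16.
In the residual graph, reachable from In: {In, D}.
Min-cut edges: In→F (3), In→B (3), D→Core (5), D→E (5); capacity 3 + 3 + 5 + 5 = 16.
This cut is saturated, so no flow can exceed 16.

16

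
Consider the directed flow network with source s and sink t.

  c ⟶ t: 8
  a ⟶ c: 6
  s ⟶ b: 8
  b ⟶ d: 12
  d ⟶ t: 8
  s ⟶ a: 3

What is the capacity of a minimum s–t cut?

Augment s→a→c→t: bottleneck 3, flow now 3.
Augment s→b→d→t: bottleneck 8, flow now 11.
No augmenting path remains; maximum flow = 11.
By max-flow min-cut, the minimum cut capacity equals the max flow.
In the residual graph, reachable from s: {s}.
Min-cut edges: s→a (3), s→b (8); capacity 3 + 8 = 11.

11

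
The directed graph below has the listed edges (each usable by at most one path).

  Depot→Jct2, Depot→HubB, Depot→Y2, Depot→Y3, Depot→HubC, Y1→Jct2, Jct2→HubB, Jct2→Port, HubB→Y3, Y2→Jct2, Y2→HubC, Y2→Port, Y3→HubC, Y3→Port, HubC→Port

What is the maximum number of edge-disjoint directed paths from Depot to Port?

4

Assign every edge capacity 1; by Menger, the answer equals the max flow.
Path Depot→Jct2→Port (+1); total 1.
Path Depot→Y2→Port (+1); total 2.
Path Depot→Y3→Port (+1); total 3.
Path Depot→HubC→Port (+1); total 4.
No residual Depot→Port path; max flow = 4.
Certifying cut of size 4: {Depot→Jct2, Depot→Y2, HubC→Port, Y3→Port}.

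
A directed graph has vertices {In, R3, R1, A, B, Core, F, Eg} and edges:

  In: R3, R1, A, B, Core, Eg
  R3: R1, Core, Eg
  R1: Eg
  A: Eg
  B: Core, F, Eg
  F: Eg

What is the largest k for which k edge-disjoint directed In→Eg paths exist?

Assign every edge capacity 1; by Menger, the answer equals the max flow.
Path In→Eg (+1); total 1.
Path In→R3→Eg (+1); total 2.
Path In→R1→Eg (+1); total 3.
Path In→A→Eg (+1); total 4.
Path In→B→Eg (+1); total 5.
No residual In→Eg path; max flow = 5.
Certifying cut of size 5: {In→A, In→B, In→Eg, In→R1, In→R3}.

5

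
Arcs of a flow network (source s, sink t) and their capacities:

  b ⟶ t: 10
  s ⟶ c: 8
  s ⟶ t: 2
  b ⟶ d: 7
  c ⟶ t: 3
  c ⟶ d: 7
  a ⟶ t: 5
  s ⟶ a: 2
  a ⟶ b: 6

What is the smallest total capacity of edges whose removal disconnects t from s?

7

Augment s→t: bottleneck 2, flow now 2.
Augment s→a→t: bottleneck 2, flow now 4.
Augment s→c→t: bottleneck 3, flow now 7.
No augmenting path remains; maximum flow = 7.
By max-flow min-cut, the minimum cut capacity equals the max flow.
In the residual graph, reachable from s: {s, c, d}.
Min-cut edges: s→a (2), s→t (2), c→t (3); capacity 2 + 2 + 3 = 7.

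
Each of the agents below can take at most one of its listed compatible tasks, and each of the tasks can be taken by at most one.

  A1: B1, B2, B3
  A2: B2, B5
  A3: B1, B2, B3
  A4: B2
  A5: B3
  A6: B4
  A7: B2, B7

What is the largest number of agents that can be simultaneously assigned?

6

Unit-capacity flow: source→left, listed edges, right→sink; max matching = max flow.
Augmenting path A1→B1 (+1); matched 1.
Augmenting path A2→B2 (+1); matched 2.
Augmenting path A3→B3 (+1); matched 3.
Augmenting path A6→B4 (+1); matched 4.
Augmenting path A7→B7 (+1); matched 5.
Augmenting path A4→B2→A2→B5 (+1); matched 6.
No augmenting path remains; maximum matching = 6.
König certificate: {A2, A6, A7, B1, B2, B3} is a vertex cover of size 6 (every listed pair touches it), so no matching can be larger.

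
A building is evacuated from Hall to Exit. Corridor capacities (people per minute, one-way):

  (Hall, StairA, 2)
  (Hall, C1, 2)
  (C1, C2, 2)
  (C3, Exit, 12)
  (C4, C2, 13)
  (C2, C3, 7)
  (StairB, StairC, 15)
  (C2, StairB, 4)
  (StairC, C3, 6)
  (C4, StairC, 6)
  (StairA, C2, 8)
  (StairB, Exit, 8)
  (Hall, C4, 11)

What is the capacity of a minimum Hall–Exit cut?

15

Augment Hall→C1→C2→C3→Exit: bottleneck 2, flow now 2.
Augment Hall→C4→C2→C3→Exit: bottleneck 5, flow now 7.
Augment Hall→C4→C2→StairB→Exit: bottleneck 4, flow now 11.
Augment Hall→C4→StairC→C3→Exit: bottleneck 2, flow now 13.
Augment Hall→StairA→C2→C4→StairC→C3→Exit: bottleneck 2, flow now 15. (uses reverse residual edge)
No augmenting path remains; maximum flow = 15.
By max-flow min-cut, the minimum cut capacity equals the max flow.
In the residual graph, reachable from Hall: {Hall}.
Min-cut edges: Hall→C1 (2), Hall→C4 (11), Hall→StairA (2); capacity 2 + 11 + 2 = 15.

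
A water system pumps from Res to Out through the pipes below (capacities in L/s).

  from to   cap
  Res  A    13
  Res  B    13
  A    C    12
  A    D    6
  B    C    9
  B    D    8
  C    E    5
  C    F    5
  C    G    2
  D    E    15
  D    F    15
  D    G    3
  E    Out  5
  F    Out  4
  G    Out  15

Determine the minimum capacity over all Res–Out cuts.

Augment Res→A→C→E→Out: bottleneck 5, flow now 5.
Augment Res→A→C→F→Out: bottleneck 4, flow now 9.
Augment Res→A→C→G→Out: bottleneck 2, flow now 11.
Augment Res→A→D→G→Out: bottleneck 2, flow now 13.
Augment Res→B→D→G→Out: bottleneck 1, flow now 14.
No augmenting path remains; maximum flow = 14.
By max-flow min-cut, the minimum cut capacity equals the max flow.
In the residual graph, reachable from Res: {Res, A, B, C, D, E, F}.
Min-cut edges: C→G (2), D→G (3), E→Out (5), F→Out (4); capacity 2 + 3 + 5 + 4 = 14.

14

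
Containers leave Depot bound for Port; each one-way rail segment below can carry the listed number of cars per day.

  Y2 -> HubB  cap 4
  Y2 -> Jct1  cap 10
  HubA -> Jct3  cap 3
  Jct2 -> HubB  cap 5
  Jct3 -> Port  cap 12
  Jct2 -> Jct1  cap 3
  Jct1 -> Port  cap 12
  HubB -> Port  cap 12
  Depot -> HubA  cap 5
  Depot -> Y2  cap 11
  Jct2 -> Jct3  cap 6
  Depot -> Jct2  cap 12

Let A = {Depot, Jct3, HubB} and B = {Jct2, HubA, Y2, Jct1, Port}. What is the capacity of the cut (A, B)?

Edges leaving {Depot, Jct3, HubB}: Depot→Jct2 (12), Depot→HubA (5), Depot→Y2 (11), Jct3→Port (12), HubB→Port (12).
Cut capacity = 12 + 5 + 11 + 12 + 12 = 52.

52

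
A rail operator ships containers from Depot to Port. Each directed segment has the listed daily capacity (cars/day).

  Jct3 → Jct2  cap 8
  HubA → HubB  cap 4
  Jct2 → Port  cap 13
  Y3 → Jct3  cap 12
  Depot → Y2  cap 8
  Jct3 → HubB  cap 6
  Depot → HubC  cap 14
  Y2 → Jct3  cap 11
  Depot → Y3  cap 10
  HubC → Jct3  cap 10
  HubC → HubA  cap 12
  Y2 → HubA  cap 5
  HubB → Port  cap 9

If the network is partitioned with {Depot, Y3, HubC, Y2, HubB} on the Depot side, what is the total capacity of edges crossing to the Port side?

Edges leaving {Depot, Y3, HubC, Y2, HubB}: Y3→Jct3 (12), HubC→HubA (12), HubC→Jct3 (10), Y2→HubA (5), Y2→Jct3 (11), HubB→Port (9).
Cut capacity = 12 + 12 + 10 + 5 + 11 + 9 = 59.

59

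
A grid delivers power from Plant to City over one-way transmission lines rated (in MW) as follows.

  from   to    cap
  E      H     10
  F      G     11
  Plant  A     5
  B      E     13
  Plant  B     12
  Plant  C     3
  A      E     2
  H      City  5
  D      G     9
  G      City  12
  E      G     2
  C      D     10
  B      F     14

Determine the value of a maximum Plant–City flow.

Augment Plant→A→E→G→City: bottleneck 2, flow now 2.
Augment Plant→B→E→H→City: bottleneck 5, flow now 7.
Augment Plant→B→F→G→City: bottleneck 7, flow now 14.
Augment Plant→C→D→G→City: bottleneck 3, flow now 17.
No augmenting path remains; maximum flow = 17.
In the residual graph, reachable from Plant: {Plant, A}.
Min-cut edges: Plant→B (12), Plant→C (3), A→E (2); capacity 12 + 3 + 2 = 17.
This cut is saturated, so no flow can exceed 17.

17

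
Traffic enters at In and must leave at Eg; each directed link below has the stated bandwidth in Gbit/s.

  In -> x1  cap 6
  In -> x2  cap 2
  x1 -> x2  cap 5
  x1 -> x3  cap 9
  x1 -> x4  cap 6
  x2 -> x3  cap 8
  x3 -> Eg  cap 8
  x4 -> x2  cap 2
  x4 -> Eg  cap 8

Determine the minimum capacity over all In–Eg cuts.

8

Augment In→x1→x3→Eg: bottleneck 6, flow now 6.
Augment In→x2→x3→Eg: bottleneck 2, flow now 8.
No augmenting path remains; maximum flow = 8.
By max-flow min-cut, the minimum cut capacity equals the max flow.
In the residual graph, reachable from In: {In}.
Min-cut edges: In→x1 (6), In→x2 (2); capacity 6 + 2 = 8.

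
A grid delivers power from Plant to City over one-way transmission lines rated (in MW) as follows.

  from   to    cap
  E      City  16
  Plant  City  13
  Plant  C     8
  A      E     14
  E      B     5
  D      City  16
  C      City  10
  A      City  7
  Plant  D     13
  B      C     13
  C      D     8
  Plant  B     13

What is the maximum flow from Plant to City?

39

Augment Plant→City: bottleneck 13, flow now 13.
Augment Plant→C→City: bottleneck 8, flow now 21.
Augment Plant→D→City: bottleneck 13, flow now 34.
Augment Plant→B→C→City: bottleneck 2, flow now 36.
Augment Plant→B→C→D→City: bottleneck 3, flow now 39.
No augmenting path remains; maximum flow = 39.
In the residual graph, reachable from Plant: {Plant, B, C, D}.
Min-cut edges: Plant→City (13), C→City (10), D→City (16); capacity 13 + 10 + 16 = 39.
This cut is saturated, so no flow can exceed 39.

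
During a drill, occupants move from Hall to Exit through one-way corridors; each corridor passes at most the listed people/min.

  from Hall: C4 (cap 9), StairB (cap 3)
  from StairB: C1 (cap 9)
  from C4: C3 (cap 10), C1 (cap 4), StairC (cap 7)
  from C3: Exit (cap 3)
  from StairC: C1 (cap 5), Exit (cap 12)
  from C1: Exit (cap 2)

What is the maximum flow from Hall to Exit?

Augment Hall→StairB→C1→Exit: bottleneck 2, flow now 2.
Augment Hall→C4→C3→Exit: bottleneck 3, flow now 5.
Augment Hall→C4→StairC→Exit: bottleneck 6, flow now 11.
No augmenting path remains; maximum flow = 11.
In the residual graph, reachable from Hall: {Hall, StairB, C1}.
Min-cut edges: Hall→C4 (9), C1→Exit (2); capacity 9 + 2 = 11.
This cut is saturated, so no flow can exceed 11.

11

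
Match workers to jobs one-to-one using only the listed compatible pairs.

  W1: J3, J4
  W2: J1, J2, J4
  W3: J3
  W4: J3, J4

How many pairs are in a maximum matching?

Unit-capacity flow: source→left, listed edges, right→sink; max matching = max flow.
Augmenting path W1→J3 (+1); matched 1.
Augmenting path W2→J1 (+1); matched 2.
Augmenting path W4→J4 (+1); matched 3.
No augmenting path remains; maximum matching = 3.
König certificate: {W2, J3, J4} is a vertex cover of size 3 (every listed pair touches it), so no matching can be larger.

3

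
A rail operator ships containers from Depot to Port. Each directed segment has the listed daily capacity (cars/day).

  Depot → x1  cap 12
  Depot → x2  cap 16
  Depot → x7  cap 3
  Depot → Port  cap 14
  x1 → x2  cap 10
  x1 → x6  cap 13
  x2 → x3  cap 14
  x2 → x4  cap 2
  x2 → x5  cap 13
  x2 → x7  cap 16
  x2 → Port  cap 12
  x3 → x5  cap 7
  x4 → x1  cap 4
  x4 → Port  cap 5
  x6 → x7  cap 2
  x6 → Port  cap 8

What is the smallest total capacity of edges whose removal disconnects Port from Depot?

Augment Depot→Port: bottleneck 14, flow now 14.
Augment Depot→x2→Port: bottleneck 12, flow now 26.
Augment Depot→x1→x6→Port: bottleneck 8, flow now 34.
Augment Depot→x2→x4→Port: bottleneck 2, flow now 36.
No augmenting path remains; maximum flow = 36.
By max-flow min-cut, the minimum cut capacity equals the max flow.
In the residual graph, reachable from Depot: {Depot, x1, x2, x3, x5, x6, x7}.
Min-cut edges: Depot→Port (14), x2→x4 (2), x2→Port (12), x6→Port (8); capacity 14 + 2 + 12 + 8 = 36.

36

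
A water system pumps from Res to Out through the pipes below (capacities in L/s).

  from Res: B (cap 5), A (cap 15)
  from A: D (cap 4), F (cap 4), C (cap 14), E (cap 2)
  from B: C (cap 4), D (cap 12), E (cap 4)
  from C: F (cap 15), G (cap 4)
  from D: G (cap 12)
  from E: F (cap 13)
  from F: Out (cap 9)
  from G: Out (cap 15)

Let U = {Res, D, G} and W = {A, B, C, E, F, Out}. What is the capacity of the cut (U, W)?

35

Edges leaving {Res, D, G}: Res→A (15), Res→B (5), G→Out (15).
Cut capacity = 15 + 5 + 15 = 35.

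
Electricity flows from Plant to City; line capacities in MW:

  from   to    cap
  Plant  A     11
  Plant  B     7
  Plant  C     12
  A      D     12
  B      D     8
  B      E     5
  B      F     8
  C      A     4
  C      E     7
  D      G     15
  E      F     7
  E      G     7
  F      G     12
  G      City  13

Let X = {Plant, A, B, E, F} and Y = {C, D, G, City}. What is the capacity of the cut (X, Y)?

51

Edges leaving {Plant, A, B, E, F}: Plant→C (12), A→D (12), B→D (8), E→G (7), F→G (12).
Cut capacity = 12 + 12 + 8 + 7 + 12 = 51.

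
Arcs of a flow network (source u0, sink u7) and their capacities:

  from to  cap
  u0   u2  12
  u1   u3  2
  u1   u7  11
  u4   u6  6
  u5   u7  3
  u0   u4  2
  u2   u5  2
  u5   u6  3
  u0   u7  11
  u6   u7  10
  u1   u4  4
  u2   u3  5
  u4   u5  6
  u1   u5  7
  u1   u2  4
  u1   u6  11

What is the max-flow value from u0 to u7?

15

Augment u0→u7: bottleneck 11, flow now 11.
Augment u0→u2→u5→u7: bottleneck 2, flow now 13.
Augment u0→u4→u5→u7: bottleneck 1, flow now 14.
Augment u0→u4→u6→u7: bottleneck 1, flow now 15.
No augmenting path remains; maximum flow = 15.
In the residual graph, reachable from u0: {u0, u2, u3}.
Min-cut edges: u0→u4 (2), u0→u7 (11), u2→u5 (2); capacity 2 + 11 + 2 = 15.
This cut is saturated, so no flow can exceed 15.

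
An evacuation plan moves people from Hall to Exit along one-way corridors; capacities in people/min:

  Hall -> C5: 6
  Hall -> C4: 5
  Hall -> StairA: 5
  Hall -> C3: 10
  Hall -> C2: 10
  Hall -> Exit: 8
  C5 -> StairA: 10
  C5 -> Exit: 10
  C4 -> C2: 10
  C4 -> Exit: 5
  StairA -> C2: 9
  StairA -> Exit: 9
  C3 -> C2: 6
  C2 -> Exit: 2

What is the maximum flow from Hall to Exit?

Augment Hall→Exit: bottleneck 8, flow now 8.
Augment Hall→C5→Exit: bottleneck 6, flow now 14.
Augment Hall→C4→Exit: bottleneck 5, flow now 19.
Augment Hall→StairA→Exit: bottleneck 5, flow now 24.
Augment Hall→C2→Exit: bottleneck 2, flow now 26.
No augmenting path remains; maximum flow = 26.
In the residual graph, reachable from Hall: {Hall, C3, C2}.
Min-cut edges: Hall→C5 (6), Hall→C4 (5), Hall→StairA (5), Hall→Exit (8), C2→Exit (2); capacity 6 + 5 + 5 + 8 + 2 = 26.
This cut is saturated, so no flow can exceed 26.

26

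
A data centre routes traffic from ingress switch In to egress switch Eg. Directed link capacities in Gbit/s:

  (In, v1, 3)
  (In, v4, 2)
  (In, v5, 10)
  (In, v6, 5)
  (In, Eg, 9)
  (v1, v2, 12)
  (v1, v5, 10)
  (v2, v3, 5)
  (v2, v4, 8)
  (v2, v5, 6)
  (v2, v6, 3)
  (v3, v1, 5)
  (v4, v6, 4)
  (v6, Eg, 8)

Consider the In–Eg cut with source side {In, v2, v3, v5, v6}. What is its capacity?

35

Edges leaving {In, v2, v3, v5, v6}: In→v1 (3), In→v4 (2), In→Eg (9), v2→v4 (8), v3→v1 (5), v6→Eg (8).
Cut capacity = 3 + 2 + 9 + 8 + 5 + 8 = 35.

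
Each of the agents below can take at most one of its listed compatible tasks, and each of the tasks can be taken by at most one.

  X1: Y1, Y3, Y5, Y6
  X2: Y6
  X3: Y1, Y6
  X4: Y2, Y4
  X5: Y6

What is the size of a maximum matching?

Unit-capacity flow: source→left, listed edges, right→sink; max matching = max flow.
Augmenting path X1→Y1 (+1); matched 1.
Augmenting path X2→Y6 (+1); matched 2.
Augmenting path X4→Y2 (+1); matched 3.
Augmenting path X3→Y1→X1→Y3 (+1); matched 4.
No augmenting path remains; maximum matching = 4.
König certificate: {X1, X3, X4, Y6} is a vertex cover of size 4 (every listed pair touches it), so no matching can be larger.

4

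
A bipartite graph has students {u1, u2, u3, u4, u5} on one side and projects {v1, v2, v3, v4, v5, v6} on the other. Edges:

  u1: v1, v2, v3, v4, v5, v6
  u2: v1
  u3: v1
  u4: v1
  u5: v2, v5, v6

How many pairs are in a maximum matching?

Unit-capacity flow: source→left, listed edges, right→sink; max matching = max flow.
Augmenting path u1→v1 (+1); matched 1.
Augmenting path u5→v2 (+1); matched 2.
Augmenting path u2→v1→u1→v3 (+1); matched 3.
No augmenting path remains; maximum matching = 3.
König certificate: {u1, u5, v1} is a vertex cover of size 3 (every listed pair touches it), so no matching can be larger.

3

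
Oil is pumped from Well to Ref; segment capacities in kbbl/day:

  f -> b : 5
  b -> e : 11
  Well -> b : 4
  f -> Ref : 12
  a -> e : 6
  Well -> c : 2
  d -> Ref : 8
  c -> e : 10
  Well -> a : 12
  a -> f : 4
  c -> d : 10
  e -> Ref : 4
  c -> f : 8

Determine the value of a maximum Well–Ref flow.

10

Augment Well→a→e→Ref: bottleneck 4, flow now 4.
Augment Well→a→f→Ref: bottleneck 4, flow now 8.
Augment Well→c→d→Ref: bottleneck 2, flow now 10.
No augmenting path remains; maximum flow = 10.
In the residual graph, reachable from Well: {Well, a, b, e}.
Min-cut edges: Well→c (2), a→f (4), e→Ref (4); capacity 2 + 4 + 4 = 10.
This cut is saturated, so no flow can exceed 10.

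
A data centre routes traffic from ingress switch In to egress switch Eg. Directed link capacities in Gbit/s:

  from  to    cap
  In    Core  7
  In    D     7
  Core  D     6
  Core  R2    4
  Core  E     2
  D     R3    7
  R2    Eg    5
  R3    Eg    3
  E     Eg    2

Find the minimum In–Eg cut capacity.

9

Augment In→Core→R2→Eg: bottleneck 4, flow now 4.
Augment In→Core→E→Eg: bottleneck 2, flow now 6.
Augment In→D→R3→Eg: bottleneck 3, flow now 9.
No augmenting path remains; maximum flow = 9.
By max-flow min-cut, the minimum cut capacity equals the max flow.
In the residual graph, reachable from In: {In, Core, D, R3}.
Min-cut edges: Core→R2 (4), Core→E (2), R3→Eg (3); capacity 4 + 2 + 3 = 9.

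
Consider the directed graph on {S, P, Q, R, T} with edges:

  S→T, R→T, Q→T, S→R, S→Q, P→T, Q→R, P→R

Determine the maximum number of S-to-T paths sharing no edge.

Assign every edge capacity 1; by Menger, the answer equals the max flow.
Path S→T (+1); total 1.
Path S→Q→T (+1); total 2.
Path S→R→T (+1); total 3.
No residual S→T path; max flow = 3.
Certifying cut of size 3: {S→Q, S→R, S→T}.

3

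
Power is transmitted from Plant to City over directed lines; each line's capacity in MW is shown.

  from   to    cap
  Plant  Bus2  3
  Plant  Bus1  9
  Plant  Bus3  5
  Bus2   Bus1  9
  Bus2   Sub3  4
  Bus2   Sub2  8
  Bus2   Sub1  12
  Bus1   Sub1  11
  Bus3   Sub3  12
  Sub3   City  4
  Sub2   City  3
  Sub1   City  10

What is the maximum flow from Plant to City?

Augment Plant→Bus2→Sub3→City: bottleneck 3, flow now 3.
Augment Plant→Bus1→Sub1→City: bottleneck 9, flow now 12.
Augment Plant→Bus3→Sub3→City: bottleneck 1, flow now 13.
Augment Plant→Bus3→Sub3→Bus2→Sub2→City: bottleneck 3, flow now 16. (uses reverse residual edge)
No augmenting path remains; maximum flow = 16.
In the residual graph, reachable from Plant: {Plant, Bus3, Sub3}.
Min-cut edges: Plant→Bus2 (3), Plant→Bus1 (9), Sub3→City (4); capacity 3 + 9 + 4 = 16.
This cut is saturated, so no flow can exceed 16.

16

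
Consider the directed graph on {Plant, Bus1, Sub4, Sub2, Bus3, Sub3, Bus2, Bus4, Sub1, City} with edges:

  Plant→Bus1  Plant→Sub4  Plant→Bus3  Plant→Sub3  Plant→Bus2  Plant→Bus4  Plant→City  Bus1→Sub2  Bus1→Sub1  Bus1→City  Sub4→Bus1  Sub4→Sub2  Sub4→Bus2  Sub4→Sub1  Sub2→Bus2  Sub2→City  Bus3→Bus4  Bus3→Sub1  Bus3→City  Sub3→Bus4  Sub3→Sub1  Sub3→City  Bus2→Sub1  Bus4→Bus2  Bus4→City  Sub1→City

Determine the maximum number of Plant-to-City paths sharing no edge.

7

Assign every edge capacity 1; by Menger, the answer equals the max flow.
Path Plant→City (+1); total 1.
Path Plant→Bus1→City (+1); total 2.
Path Plant→Bus3→City (+1); total 3.
Path Plant→Sub3→City (+1); total 4.
Path Plant→Bus4→City (+1); total 5.
Path Plant→Sub4→Sub2→City (+1); total 6.
Path Plant→Bus2→Sub1→City (+1); total 7.
No residual Plant→City path; max flow = 7.
Certifying cut of size 7: {Plant→Bus1, Plant→Bus2, Plant→Bus3, Plant→Bus4, Plant→City, Plant→Sub3, Plant→Sub4}.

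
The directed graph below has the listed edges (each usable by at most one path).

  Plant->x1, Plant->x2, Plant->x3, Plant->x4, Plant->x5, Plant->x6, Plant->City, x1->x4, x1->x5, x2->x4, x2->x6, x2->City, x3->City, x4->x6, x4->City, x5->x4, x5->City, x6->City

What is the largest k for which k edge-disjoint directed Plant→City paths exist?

Assign every edge capacity 1; by Menger, the answer equals the max flow.
Path Plant→City (+1); total 1.
Path Plant→x2→City (+1); total 2.
Path Plant→x3→City (+1); total 3.
Path Plant→x4→City (+1); total 4.
Path Plant→x5→City (+1); total 5.
Path Plant→x6→City (+1); total 6.
No residual Plant→City path; max flow = 6.
Certifying cut of size 6: {Plant→City, Plant→x2, Plant→x3, x4→City, x5→City, x6→City}.

6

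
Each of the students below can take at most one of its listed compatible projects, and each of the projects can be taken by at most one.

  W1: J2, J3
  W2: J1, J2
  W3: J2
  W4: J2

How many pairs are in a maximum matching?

3

Unit-capacity flow: source→left, listed edges, right→sink; max matching = max flow.
Augmenting path W1→J2 (+1); matched 1.
Augmenting path W2→J1 (+1); matched 2.
Augmenting path W3→J2→W1→J3 (+1); matched 3.
No augmenting path remains; maximum matching = 3.
König certificate: {W1, W2, J2} is a vertex cover of size 3 (every listed pair touches it), so no matching can be larger.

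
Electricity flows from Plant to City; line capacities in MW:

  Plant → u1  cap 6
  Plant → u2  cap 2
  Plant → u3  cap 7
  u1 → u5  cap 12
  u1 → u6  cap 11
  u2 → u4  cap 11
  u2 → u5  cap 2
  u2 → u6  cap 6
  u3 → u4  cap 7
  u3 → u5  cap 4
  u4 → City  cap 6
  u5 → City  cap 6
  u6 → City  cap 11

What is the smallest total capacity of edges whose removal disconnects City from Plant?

15

Augment Plant→u1→u5→City: bottleneck 6, flow now 6.
Augment Plant→u2→u4→City: bottleneck 2, flow now 8.
Augment Plant→u3→u4→City: bottleneck 4, flow now 12.
Augment Plant→u3→u4→u2→u6→City: bottleneck 2, flow now 14. (uses reverse residual edge)
Augment Plant→u3→u5→u1→u6→City: bottleneck 1, flow now 15. (uses reverse residual edge)
No augmenting path remains; maximum flow = 15.
By max-flow min-cut, the minimum cut capacity equals the max flow.
In the residual graph, reachable from Plant: {Plant}.
Min-cut edges: Plant→u1 (6), Plant→u2 (2), Plant→u3 (7); capacity 6 + 2 + 7 = 15.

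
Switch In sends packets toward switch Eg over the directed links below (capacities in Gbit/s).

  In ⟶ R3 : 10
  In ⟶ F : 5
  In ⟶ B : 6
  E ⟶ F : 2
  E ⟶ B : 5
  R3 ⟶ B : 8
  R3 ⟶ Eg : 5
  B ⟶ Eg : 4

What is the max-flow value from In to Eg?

9

Augment In→R3→Eg: bottleneck 5, flow now 5.
Augment In→B→Eg: bottleneck 4, flow now 9.
No augmenting path remains; maximum flow = 9.
In the residual graph, reachable from In: {In, R3, F, B}.
Min-cut edges: R3→Eg (5), B→Eg (4); capacity 5 + 4 = 9.
This cut is saturated, so no flow can exceed 9.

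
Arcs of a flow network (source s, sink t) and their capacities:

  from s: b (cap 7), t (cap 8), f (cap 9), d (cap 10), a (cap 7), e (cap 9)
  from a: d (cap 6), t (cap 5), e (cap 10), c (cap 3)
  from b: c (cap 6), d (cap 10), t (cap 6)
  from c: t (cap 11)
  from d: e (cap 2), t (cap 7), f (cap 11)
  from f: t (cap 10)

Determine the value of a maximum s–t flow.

39

Augment s→t: bottleneck 8, flow now 8.
Augment s→a→t: bottleneck 5, flow now 13.
Augment s→b→t: bottleneck 6, flow now 19.
Augment s→d→t: bottleneck 7, flow now 26.
Augment s→f→t: bottleneck 9, flow now 35.
Augment s→a→c→t: bottleneck 2, flow now 37.
Augment s→b→c→t: bottleneck 1, flow now 38.
Augment s→d→f→t: bottleneck 1, flow now 39.
No augmenting path remains; maximum flow = 39.
In the residual graph, reachable from s: {s, d, e, f}.
Min-cut edges: s→a (7), s→b (7), s→t (8), d→t (7), f→t (10); capacity 7 + 7 + 8 + 7 + 10 = 39.
This cut is saturated, so no flow can exceed 39.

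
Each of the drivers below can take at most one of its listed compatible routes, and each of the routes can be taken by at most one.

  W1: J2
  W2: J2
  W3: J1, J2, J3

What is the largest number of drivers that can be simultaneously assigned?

Unit-capacity flow: source→left, listed edges, right→sink; max matching = max flow.
Augmenting path W1→J2 (+1); matched 1.
Augmenting path W3→J1 (+1); matched 2.
No augmenting path remains; maximum matching = 2.
König certificate: {W3, J2} is a vertex cover of size 2 (every listed pair touches it), so no matching can be larger.

2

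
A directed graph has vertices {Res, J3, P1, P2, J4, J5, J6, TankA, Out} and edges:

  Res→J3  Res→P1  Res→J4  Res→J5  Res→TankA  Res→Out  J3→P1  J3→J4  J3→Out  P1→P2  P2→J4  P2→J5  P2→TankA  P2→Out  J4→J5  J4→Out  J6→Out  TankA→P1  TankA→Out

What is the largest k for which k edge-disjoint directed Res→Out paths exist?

Assign every edge capacity 1; by Menger, the answer equals the max flow.
Path Res→Out (+1); total 1.
Path Res→J3→Out (+1); total 2.
Path Res→J4→Out (+1); total 3.
Path Res→TankA→Out (+1); total 4.
Path Res→P1→P2→Out (+1); total 5.
No residual Res→Out path; max flow = 5.
Certifying cut of size 5: {Res→J3, Res→J4, Res→Out, Res→P1, Res→TankA}.

5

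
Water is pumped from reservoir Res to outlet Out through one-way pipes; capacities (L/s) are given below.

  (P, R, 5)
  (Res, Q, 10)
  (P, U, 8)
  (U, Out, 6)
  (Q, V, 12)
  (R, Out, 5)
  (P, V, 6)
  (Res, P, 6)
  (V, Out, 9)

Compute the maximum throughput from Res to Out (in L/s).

15

Augment Res→P→R→Out: bottleneck 5, flow now 5.
Augment Res→P→U→Out: bottleneck 1, flow now 6.
Augment Res→Q→V→Out: bottleneck 9, flow now 15.
No augmenting path remains; maximum flow = 15.
In the residual graph, reachable from Res: {Res, Q, V}.
Min-cut edges: Res→P (6), V→Out (9); capacity 6 + 9 = 15.
This cut is saturated, so no flow can exceed 15.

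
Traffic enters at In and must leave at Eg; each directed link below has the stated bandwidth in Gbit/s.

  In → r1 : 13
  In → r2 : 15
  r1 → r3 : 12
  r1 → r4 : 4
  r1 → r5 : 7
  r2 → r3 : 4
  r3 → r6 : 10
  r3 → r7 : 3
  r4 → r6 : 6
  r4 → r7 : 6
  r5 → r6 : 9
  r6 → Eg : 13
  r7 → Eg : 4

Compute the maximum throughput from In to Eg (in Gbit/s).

17

Augment In→r1→r3→r6→Eg: bottleneck 10, flow now 10.
Augment In→r1→r3→r7→Eg: bottleneck 2, flow now 12.
Augment In→r1→r4→r6→Eg: bottleneck 1, flow now 13.
Augment In→r2→r3→r7→Eg: bottleneck 1, flow now 14.
Augment In→r2→r3→r1→r4→r6→Eg: bottleneck 2, flow now 16. (uses reverse residual edge)
Augment In→r2→r3→r1→r4→r7→Eg: bottleneck 1, flow now 17. (uses reverse residual edge)
No augmenting path remains; maximum flow = 17.
In the residual graph, reachable from In: {In, r2}.
Min-cut edges: In→r1 (13), r2→r3 (4); capacity 13 + 4 = 17.
This cut is saturated, so no flow can exceed 17.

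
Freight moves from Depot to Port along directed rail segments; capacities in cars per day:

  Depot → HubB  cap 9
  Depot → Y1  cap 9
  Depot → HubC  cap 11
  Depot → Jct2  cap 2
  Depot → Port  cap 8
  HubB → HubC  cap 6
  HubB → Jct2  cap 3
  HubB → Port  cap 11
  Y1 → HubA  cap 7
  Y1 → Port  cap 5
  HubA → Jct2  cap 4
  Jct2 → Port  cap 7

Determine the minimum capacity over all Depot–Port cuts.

Augment Depot→Port: bottleneck 8, flow now 8.
Augment Depot→HubB→Port: bottleneck 9, flow now 17.
Augment Depot→Y1→Port: bottleneck 5, flow now 22.
Augment Depot→Jct2→Port: bottleneck 2, flow now 24.
Augment Depot→Y1→HubA→Jct2→Port: bottleneck 4, flow now 28.
No augmenting path remains; maximum flow = 28.
By max-flow min-cut, the minimum cut capacity equals the max flow.
In the residual graph, reachable from Depot: {Depot, HubC}.
Min-cut edges: Depot→HubB (9), Depot→Y1 (9), Depot→Jct2 (2), Depot→Port (8); capacity 9 + 9 + 2 + 8 = 28.

28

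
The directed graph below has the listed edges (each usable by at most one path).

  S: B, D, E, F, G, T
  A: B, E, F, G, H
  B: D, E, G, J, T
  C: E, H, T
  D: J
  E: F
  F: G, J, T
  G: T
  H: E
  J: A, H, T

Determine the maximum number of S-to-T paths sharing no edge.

5

Assign every edge capacity 1; by Menger, the answer equals the max flow.
Path S→T (+1); total 1.
Path S→B→T (+1); total 2.
Path S→F→T (+1); total 3.
Path S→G→T (+1); total 4.
Path S→D→J→T (+1); total 5.
No residual S→T path; max flow = 5.
Certifying cut of size 5: {B→T, F→T, G→T, J→T, S→T}.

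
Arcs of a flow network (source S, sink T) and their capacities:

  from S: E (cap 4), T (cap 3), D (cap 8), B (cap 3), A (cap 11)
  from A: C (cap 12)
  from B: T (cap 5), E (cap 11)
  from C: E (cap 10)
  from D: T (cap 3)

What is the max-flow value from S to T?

Augment S→T: bottleneck 3, flow now 3.
Augment S→B→T: bottleneck 3, flow now 6.
Augment S→D→T: bottleneck 3, flow now 9.
No augmenting path remains; maximum flow = 9.
In the residual graph, reachable from S: {S, A, C, D, E}.
Min-cut edges: S→B (3), S→T (3), D→T (3); capacity 3 + 3 + 3 = 9.
This cut is saturated, so no flow can exceed 9.

9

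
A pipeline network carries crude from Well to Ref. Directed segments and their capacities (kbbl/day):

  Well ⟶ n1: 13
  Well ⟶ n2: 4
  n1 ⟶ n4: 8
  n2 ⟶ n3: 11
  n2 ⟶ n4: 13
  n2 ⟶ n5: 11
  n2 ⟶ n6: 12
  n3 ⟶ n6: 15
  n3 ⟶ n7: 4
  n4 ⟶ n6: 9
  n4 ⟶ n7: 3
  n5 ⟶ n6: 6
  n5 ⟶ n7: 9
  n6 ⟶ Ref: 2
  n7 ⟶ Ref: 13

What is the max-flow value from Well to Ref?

9

Augment Well→n2→n6→Ref: bottleneck 2, flow now 2.
Augment Well→n1→n4→n7→Ref: bottleneck 3, flow now 5.
Augment Well→n2→n3→n7→Ref: bottleneck 2, flow now 7.
Augment Well→n1→n4→n6→n2→n3→n7→Ref: bottleneck 2, flow now 9. (uses reverse residual edge)
No augmenting path remains; maximum flow = 9.
In the residual graph, reachable from Well: {Well, n1, n4, n6}.
Min-cut edges: Well→n2 (4), n4→n7 (3), n6→Ref (2); capacity 4 + 3 + 2 = 9.
This cut is saturated, so no flow can exceed 9.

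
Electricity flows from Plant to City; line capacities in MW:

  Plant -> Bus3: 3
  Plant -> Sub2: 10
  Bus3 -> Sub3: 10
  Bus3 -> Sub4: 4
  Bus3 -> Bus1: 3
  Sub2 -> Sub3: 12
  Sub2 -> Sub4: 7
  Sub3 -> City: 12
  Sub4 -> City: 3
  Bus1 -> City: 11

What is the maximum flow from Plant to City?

13

Augment Plant→Bus3→Sub3→City: bottleneck 3, flow now 3.
Augment Plant→Sub2→Sub3→City: bottleneck 9, flow now 12.
Augment Plant→Sub2→Sub4→City: bottleneck 1, flow now 13.
No augmenting path remains; maximum flow = 13.
In the residual graph, reachable from Plant: {Plant}.
Min-cut edges: Plant→Bus3 (3), Plant→Sub2 (10); capacity 3 + 10 = 13.
This cut is saturated, so no flow can exceed 13.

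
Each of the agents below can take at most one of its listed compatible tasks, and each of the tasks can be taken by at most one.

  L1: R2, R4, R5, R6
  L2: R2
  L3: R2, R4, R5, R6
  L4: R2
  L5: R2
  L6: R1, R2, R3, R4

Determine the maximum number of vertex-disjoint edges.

Unit-capacity flow: source→left, listed edges, right→sink; max matching = max flow.
Augmenting path L1→R2 (+1); matched 1.
Augmenting path L3→R4 (+1); matched 2.
Augmenting path L6→R1 (+1); matched 3.
Augmenting path L2→R2→L1→R5 (+1); matched 4.
No augmenting path remains; maximum matching = 4.
König certificate: {L1, L3, L6, R2} is a vertex cover of size 4 (every listed pair touches it), so no matching can be larger.

4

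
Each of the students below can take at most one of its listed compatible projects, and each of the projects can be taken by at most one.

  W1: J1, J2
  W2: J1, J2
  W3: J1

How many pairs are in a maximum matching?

2

Unit-capacity flow: source→left, listed edges, right→sink; max matching = max flow.
Augmenting path W1→J1 (+1); matched 1.
Augmenting path W2→J2 (+1); matched 2.
No augmenting path remains; maximum matching = 2.
König certificate: {J1, J2} is a vertex cover of size 2 (every listed pair touches it), so no matching can be larger.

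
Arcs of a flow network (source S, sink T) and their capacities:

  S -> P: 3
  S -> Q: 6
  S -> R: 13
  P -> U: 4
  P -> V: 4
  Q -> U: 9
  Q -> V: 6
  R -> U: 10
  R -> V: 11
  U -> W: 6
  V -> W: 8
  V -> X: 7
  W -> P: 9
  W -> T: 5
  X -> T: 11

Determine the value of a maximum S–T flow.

Augment S→P→U→W→T: bottleneck 3, flow now 3.
Augment S→Q→U→W→T: bottleneck 2, flow now 5.
Augment S→Q→V→X→T: bottleneck 4, flow now 9.
Augment S→R→V→X→T: bottleneck 3, flow now 12.
No augmenting path remains; maximum flow = 12.
In the residual graph, reachable from S: {S, P, Q, R, U, V, W}.
Min-cut edges: V→X (7), W→T (5); capacity 7 + 5 = 12.
This cut is saturated, so no flow can exceed 12.

12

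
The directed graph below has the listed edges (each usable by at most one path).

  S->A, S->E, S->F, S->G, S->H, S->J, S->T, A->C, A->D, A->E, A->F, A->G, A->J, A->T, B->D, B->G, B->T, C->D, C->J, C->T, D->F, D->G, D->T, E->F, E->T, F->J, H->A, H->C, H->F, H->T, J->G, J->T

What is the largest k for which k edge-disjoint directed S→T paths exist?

5

Assign every edge capacity 1; by Menger, the answer equals the max flow.
Path S→T (+1); total 1.
Path S→A→T (+1); total 2.
Path S→E→T (+1); total 3.
Path S→H→T (+1); total 4.
Path S→J→T (+1); total 5.
No residual S→T path; max flow = 5.
Certifying cut of size 5: {J→T, S→A, S→E, S→H, S→T}.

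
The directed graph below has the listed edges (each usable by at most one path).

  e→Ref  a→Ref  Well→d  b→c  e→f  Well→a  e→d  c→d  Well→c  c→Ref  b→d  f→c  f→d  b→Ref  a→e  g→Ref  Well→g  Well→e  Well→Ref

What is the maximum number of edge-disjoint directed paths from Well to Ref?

5

Assign every edge capacity 1; by Menger, the answer equals the max flow.
Path Well→Ref (+1); total 1.
Path Well→a→Ref (+1); total 2.
Path Well→c→Ref (+1); total 3.
Path Well→e→Ref (+1); total 4.
Path Well→g→Ref (+1); total 5.
No residual Well→Ref path; max flow = 5.
Certifying cut of size 5: {Well→Ref, Well→a, Well→c, Well→e, Well→g}.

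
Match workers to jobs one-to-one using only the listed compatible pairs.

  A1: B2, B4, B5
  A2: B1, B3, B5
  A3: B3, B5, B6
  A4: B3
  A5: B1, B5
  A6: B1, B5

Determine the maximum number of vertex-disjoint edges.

5

Unit-capacity flow: source→left, listed edges, right→sink; max matching = max flow.
Augmenting path A1→B2 (+1); matched 1.
Augmenting path A2→B1 (+1); matched 2.
Augmenting path A3→B3 (+1); matched 3.
Augmenting path A5→B5 (+1); matched 4.
Augmenting path A4→B3→A3→B6 (+1); matched 5.
No augmenting path remains; maximum matching = 5.
König certificate: {A1, A3, B1, B3, B5} is a vertex cover of size 5 (every listed pair touches it), so no matching can be larger.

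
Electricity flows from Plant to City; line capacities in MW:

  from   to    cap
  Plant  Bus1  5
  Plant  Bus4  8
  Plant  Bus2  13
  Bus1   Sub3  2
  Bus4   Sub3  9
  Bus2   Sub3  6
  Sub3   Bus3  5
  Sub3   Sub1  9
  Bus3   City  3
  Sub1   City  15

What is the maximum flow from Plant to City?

Augment Plant→Bus1→Sub3→Bus3→City: bottleneck 2, flow now 2.
Augment Plant→Bus4→Sub3→Bus3→City: bottleneck 1, flow now 3.
Augment Plant→Bus4→Sub3→Sub1→City: bottleneck 7, flow now 10.
Augment Plant→Bus2→Sub3→Sub1→City: bottleneck 2, flow now 12.
No augmenting path remains; maximum flow = 12.
In the residual graph, reachable from Plant: {Plant, Bus1, Bus4, Bus2, Sub3, Bus3}.
Min-cut edges: Sub3→Sub1 (9), Bus3→City (3); capacity 9 + 3 = 12.
This cut is saturated, so no flow can exceed 12.

12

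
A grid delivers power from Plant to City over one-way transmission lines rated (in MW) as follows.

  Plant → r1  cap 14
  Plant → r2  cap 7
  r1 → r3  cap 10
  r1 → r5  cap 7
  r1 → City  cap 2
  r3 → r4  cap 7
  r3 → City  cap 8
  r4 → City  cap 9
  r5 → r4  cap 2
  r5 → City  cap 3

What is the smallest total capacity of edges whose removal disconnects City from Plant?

Augment Plant→r1→City: bottleneck 2, flow now 2.
Augment Plant→r1→r3→City: bottleneck 8, flow now 10.
Augment Plant→r1→r5→City: bottleneck 3, flow now 13.
Augment Plant→r1→r3→r4→City: bottleneck 1, flow now 14.
No augmenting path remains; maximum flow = 14.
By max-flow min-cut, the minimum cut capacity equals the max flow.
In the residual graph, reachable from Plant: {Plant, r2}.
Min-cut edges: Plant→r1 (14); capacity 14 = 14.

14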